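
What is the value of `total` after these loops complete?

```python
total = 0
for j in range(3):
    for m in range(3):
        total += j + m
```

Sum of all j+m for j,m in 3x3
`total` takes the values: 0 → 1 → 3 → 4 → 6 → 9 → 11 → 14 → 18

Answer: 18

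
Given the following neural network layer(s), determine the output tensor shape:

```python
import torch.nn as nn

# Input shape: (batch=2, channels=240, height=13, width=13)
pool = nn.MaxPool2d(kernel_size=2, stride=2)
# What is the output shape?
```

Input: (2, 240, 13, 13) -> Output: (2, 240, 6, 6)

Answer: (2, 240, 6, 6)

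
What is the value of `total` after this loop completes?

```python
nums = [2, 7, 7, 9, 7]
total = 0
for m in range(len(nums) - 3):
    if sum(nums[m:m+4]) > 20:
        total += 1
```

Count windows with sum > 20
`total` takes the values: 0 → 1 → 2

Answer: 2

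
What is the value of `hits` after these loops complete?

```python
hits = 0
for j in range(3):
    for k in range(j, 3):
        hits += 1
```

Upper triangle: 3 + 2 + ... + 1
`hits` takes the values: 0 → 1 → 2 → 3 → 4 → 5 → 6

Answer: 6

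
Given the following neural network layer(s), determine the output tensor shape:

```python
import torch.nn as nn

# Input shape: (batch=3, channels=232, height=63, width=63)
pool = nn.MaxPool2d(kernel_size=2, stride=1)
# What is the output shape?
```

Input: (3, 232, 63, 63) -> Output: (3, 232, 62, 62)

Answer: (3, 232, 62, 62)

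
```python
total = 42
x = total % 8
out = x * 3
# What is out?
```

Trace:
`total = 42` → total = 42
`x = total % 8` → x = 2
`out = x * 3` → out = 6
So out = 6

Answer: 6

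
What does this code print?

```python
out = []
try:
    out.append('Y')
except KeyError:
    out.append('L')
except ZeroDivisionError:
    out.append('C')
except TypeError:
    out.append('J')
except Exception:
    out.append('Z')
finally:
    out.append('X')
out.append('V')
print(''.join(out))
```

Execution trace: 'Y' (try body, no exception) → 'X' (finally) → 'V' (after the try/except). Output: YXV

Answer: YXV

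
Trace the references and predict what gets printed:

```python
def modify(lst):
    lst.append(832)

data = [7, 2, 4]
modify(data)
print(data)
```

Key concept: function modifies passed list.
Step by step:
`data = [7, 2, 4]` → data = [7, 2, 4]
`modify(data)` → data = [7, 2, 4, 832]
`print(data)` → prints [7, 2, 4, 832]

Answer: [7, 2, 4, 832]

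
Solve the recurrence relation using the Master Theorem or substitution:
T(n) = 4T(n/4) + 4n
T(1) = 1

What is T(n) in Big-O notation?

By Master Theorem: a=4, b=4, f(n)=4n. Since log_4(4) = 1 and f(n) = Θ(n^1), Case 2 applies. T(n) = O(n log n).

Answer: O(n log n)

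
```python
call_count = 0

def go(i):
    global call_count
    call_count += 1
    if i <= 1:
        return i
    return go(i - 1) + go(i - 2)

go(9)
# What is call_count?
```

Calls(i) = 1 + Calls(i-1) + Calls(i-2); Calls(0)=Calls(1)=1. For i=9 this gives 109.

Answer: 109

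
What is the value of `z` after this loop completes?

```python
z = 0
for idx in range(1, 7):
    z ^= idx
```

XOR of 1 to 6
`z` takes the values: 0 → 1 → 3 → 0 → 4 → 1 → 7

Answer: 7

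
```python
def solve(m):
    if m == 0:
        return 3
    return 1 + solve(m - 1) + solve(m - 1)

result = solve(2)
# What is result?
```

solve(m) = 1 + 2·solve(m-1), solve(0)=3. Closed form: (3+1)·2^2 - 1 = 15.

Answer: 15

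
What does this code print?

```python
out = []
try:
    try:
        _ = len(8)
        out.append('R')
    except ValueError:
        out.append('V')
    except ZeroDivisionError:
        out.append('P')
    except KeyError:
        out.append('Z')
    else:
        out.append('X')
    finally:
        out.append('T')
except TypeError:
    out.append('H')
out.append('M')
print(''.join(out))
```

Execution trace: 'T' (finally) → 'H' (outer except TypeError) → 'M' (after the try/except). Output: THM

Answer: THM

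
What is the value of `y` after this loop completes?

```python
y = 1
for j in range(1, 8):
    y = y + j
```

Start at 1, add 1 through 7
`y` takes the values: 1 → 2 → 4 → 7 → 11 → 16 → 22 → 29

Answer: 29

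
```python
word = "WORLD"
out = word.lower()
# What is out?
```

Trace:
`word = "WORLD"` → word = 'WORLD'
`out = word.lower()` → out = 'world'
So out = 'world'

Answer: 'world'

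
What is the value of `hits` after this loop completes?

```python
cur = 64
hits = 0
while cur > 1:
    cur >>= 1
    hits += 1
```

Count right shifts until 1
`hits` takes the values: 0 → 1 → 2 → 3 → 4 → 5 → 6

Answer: 6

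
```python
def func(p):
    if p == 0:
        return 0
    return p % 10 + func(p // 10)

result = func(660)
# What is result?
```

Sum of digits of 660: 0 + 6 + 6 = 12

Answer: 12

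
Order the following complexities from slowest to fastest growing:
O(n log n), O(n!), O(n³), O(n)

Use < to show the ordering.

Ordered by growth rate: O(n) < O(n log n) < O(n³) < O(n!)

Answer: O(n) < O(n log n) < O(n³) < O(n!)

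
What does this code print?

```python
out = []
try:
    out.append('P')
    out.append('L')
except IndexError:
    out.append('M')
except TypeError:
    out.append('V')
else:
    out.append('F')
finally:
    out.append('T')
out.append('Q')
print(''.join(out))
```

Execution trace: 'P' (try body) → 'L' (try body, no exception) → 'F' (else) → 'T' (finally) → 'Q' (after the try/except). Output: PLFTQ

Answer: PLFTQ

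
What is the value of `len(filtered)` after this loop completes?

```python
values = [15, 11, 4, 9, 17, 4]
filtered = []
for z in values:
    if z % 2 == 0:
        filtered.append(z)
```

Count even numbers in [15, 11, 4, 9, 17, 4]
`filtered` takes the values: [] → [4] → [4, 4]
So `len(filtered)` = 2

Answer: 2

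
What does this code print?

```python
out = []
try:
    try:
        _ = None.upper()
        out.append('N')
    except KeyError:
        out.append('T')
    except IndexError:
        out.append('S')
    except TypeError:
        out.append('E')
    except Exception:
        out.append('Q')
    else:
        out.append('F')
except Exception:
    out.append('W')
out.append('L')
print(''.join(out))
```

Execution trace: 'Q' (inner except Exception) → 'L' (after the try/except). Output: QL

Answer: QL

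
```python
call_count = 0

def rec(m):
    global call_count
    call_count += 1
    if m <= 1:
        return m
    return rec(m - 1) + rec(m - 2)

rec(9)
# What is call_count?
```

Calls(m) = 1 + Calls(m-1) + Calls(m-2); Calls(0)=Calls(1)=1. For m=9 this gives 109.

Answer: 109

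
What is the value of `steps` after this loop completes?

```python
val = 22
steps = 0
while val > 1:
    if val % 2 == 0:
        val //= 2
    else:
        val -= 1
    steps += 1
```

Steps to reduce 22 to 1
`steps` takes the values: 0 → 1 → 2 → 3 → 4 → 5 → 6

Answer: 6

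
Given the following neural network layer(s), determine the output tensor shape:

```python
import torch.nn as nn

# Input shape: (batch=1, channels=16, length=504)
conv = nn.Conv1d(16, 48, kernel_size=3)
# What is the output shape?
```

Input: (1, 16, 504) -> Output: (1, 48, 502)

Answer: (1, 48, 502)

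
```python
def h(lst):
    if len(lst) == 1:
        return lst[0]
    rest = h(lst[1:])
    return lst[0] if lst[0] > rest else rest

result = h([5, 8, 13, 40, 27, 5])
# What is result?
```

Recursive max over [5, 8, 13, 40, 27, 5] = 40

Answer: 40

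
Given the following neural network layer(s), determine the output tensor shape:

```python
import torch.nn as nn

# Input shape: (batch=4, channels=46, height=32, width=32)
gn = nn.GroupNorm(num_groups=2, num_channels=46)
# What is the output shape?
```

Input: (4, 46, 32, 32) -> Output: (4, 46, 32, 32)

Answer: (4, 46, 32, 32)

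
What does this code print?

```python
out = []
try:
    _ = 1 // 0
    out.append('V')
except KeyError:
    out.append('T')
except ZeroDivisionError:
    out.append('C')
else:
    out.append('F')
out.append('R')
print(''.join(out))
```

Execution trace: 'C' (except ZeroDivisionError) → 'R' (after the try/except). Output: CR

Answer: CR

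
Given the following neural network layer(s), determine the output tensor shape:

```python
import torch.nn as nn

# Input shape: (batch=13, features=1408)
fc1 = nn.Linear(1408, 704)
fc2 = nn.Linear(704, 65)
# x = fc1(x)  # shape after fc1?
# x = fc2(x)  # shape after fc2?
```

Input: (13, 1408) -> after fc1: (13, 704) -> Output: (13, 65)

Answer: (13, 65)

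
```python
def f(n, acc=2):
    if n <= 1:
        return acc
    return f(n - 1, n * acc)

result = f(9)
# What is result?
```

Accumulator trace (n, acc): (9, 2) -> (8, 18) -> (7, 144) -> (6, 1008) -> (5, 6048) -> (4, 30240) -> (3, 120960) -> (2, 362880) -> (1, 725760) -> return 725760

Answer: 725760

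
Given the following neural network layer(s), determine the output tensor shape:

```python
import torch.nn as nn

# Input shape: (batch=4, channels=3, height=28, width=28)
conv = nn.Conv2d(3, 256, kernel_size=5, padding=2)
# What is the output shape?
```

Input: (4, 3, 28, 28) -> Output: (4, 256, 28, 28)

Answer: (4, 256, 28, 28)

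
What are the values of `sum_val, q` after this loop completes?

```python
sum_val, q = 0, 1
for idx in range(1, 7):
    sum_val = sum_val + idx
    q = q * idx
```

Sum and factorial of 1 to 6
`sum_val, q` takes the values: (0, 1) → (1, 1) → (3, 1) → (3, 2) → (6, 2) → (6, 6) → (10, 6) → (10, 24) → (15, 24) → (15, 120) → (21, 120) → (21, 720)

Answer: 21, 720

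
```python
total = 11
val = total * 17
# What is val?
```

Trace:
`total = 11` → total = 11
`val = total * 17` → val = 187
So val = 187

Answer: 187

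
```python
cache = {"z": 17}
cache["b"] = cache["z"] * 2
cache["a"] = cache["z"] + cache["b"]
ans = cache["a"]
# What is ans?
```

Trace:
`cache = {"z": 17}` → cache = {'z': 17}
`cache["b"] = cache["z"] * 2` → cache = {'z': 17, 'b': 34}
`cache["a"] = cache["z"] + cache["b"]` → cache = {'z': 17, 'b': 34, 'a': 51}
`ans = cache["a"]` → ans = 51
So ans = 51

Answer: 51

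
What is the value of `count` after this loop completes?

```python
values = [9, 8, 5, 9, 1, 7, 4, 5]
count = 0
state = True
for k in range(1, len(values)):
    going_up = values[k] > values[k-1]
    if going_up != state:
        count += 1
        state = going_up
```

Count direction changes in [9, 8, 5, 9, 1, 7, 4, 5]
`count` takes the values: 0 → 1 → 2 → 3 → 4 → 5 → 6

Answer: 6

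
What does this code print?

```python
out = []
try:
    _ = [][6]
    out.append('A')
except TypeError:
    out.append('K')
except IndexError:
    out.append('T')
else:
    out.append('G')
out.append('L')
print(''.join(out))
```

Execution trace: 'T' (except IndexError) → 'L' (after the try/except). Output: TL

Answer: TL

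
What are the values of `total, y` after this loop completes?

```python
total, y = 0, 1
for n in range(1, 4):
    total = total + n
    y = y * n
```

Sum and factorial of 1 to 3
`total, y` takes the values: (0, 1) → (1, 1) → (3, 1) → (3, 2) → (6, 2) → (6, 6)

Answer: 6, 6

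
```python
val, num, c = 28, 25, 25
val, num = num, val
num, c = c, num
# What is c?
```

Trace:
`val, num, c = 28, 25, 25` → val = 28; num = 25; c = 25
`val, num = num, val` → val = 25; num = 28
`num, c = c, num` → num = 25; c = 28
So c = 28

Answer: 28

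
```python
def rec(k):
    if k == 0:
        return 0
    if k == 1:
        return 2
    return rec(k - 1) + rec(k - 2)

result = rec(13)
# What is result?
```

Build up from base cases: rec(0)=0, rec(1)=2, rec(2)=2, rec(3)=4, rec(4)=6, rec(5)=10, rec(6)=16, ..., rec(13)=466

Answer: 466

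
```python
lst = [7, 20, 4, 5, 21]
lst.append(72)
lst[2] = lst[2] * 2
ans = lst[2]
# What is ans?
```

Trace:
`lst = [7, 20, 4, 5, 21]` → lst = [7, 20, 4, 5, 21]
`lst.append(72)` → lst = [7, 20, 4, 5, 21, 72]
`lst[2] = lst[2] * 2` → lst = [7, 20, 8, 5, 21, 72]
`ans = lst[2]` → ans = 8
So ans = 8

Answer: 8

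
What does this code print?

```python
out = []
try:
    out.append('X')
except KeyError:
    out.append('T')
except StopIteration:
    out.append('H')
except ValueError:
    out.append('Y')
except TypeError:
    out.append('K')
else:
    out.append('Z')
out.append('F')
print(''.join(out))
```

Execution trace: 'X' (try body, no exception) → 'Z' (else) → 'F' (after the try/except). Output: XZF

Answer: XZF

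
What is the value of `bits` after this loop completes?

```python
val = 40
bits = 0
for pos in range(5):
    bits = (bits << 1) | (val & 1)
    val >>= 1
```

Reverse lowest 5 bits of 40
`bits` takes the values: 0 → 1 → 2

Answer: 2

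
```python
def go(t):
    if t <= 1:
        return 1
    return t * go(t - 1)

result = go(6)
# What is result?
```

go(6) = 6 * 5 * 4 * 3 * 2 * 1 = 720

Answer: 720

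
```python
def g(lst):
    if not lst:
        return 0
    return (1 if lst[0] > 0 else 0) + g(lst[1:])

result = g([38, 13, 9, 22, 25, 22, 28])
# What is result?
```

Count of positive elements in [38, 13, 9, 22, 25, 22, 28] = 7

Answer: 7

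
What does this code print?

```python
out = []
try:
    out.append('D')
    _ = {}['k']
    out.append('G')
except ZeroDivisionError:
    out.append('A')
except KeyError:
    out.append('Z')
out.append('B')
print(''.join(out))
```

Execution trace: 'D' (try body) → 'Z' (except KeyError) → 'B' (after the try/except). Output: DZB

Answer: DZB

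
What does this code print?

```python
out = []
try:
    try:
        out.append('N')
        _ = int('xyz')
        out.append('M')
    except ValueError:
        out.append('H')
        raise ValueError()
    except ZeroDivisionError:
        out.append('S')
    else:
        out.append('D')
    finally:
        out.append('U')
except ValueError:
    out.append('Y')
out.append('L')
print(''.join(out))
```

Execution trace: 'N' (inner try body) → 'H' (inner except ValueError) → 'U' (inner finally) → 'Y' (outer except ValueError) → 'L' (after the try/except). Output: NHUYL

Answer: NHUYL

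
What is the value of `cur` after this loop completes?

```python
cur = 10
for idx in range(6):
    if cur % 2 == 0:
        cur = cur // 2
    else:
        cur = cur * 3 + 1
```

Collatz-style transformation from 10
`cur` takes the values: 10 → 5 → 16 → 8 → 4 → 2 → 1

Answer: 1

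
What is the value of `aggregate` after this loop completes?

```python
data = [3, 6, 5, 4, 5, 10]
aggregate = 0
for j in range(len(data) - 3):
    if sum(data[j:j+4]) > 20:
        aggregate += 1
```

Count windows with sum > 20
`aggregate` takes the values: 0 → 1

Answer: 1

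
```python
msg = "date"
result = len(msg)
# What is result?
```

Trace:
`msg = "date"` → msg = 'date'
`result = len(msg)` → result = 4
So result = 4

Answer: 4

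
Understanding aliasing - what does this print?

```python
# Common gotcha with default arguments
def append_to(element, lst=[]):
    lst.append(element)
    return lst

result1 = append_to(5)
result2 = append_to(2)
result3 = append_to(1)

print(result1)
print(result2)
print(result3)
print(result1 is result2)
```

Key concept: mutable default argument gotcha.
Step by step:
`result1 = append_to(5)` → result1 = [5]
`result2 = append_to(2)` → result1 = [5, 2] (same object as result2); result2 = [5, 2] (same object as result1)
`result3 = append_to(1)` → result1 = [5, 2, 1] (same object as result2, result3); result2 = [5, 2, 1] (same object as result1, result3); result3 = [5, 2, 1] (same object as result1, result2)
`print(result1)` → prints [5, 2, 1]
`print(result2)` → prints [5, 2, 1]
`print(result3)` → prints [5, 2, 1]
`print(result1 is result2)` → prints True

Answer:
[5, 2, 1]
[5, 2, 1]
[5, 2, 1]
True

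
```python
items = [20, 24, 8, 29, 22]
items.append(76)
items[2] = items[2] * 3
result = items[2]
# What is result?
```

Trace:
`items = [20, 24, 8, 29, 22]` → items = [20, 24, 8, 29, 22]
`items.append(76)` → items = [20, 24, 8, 29, 22, 76]
`items[2] = items[2] * 3` → items = [20, 24, 24, 29, 22, 76]
`result = items[2]` → result = 24
So result = 24

Answer: 24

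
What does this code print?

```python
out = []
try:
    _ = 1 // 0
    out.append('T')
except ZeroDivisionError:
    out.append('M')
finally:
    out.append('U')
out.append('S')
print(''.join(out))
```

Execution trace: 'M' (except ZeroDivisionError) → 'U' (finally) → 'S' (after the try/except). Output: MUS

Answer: MUS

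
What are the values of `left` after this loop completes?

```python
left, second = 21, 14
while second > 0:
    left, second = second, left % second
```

GCD of 21 and 14
`left` takes the values: 21 → 14 → 7

Answer: 7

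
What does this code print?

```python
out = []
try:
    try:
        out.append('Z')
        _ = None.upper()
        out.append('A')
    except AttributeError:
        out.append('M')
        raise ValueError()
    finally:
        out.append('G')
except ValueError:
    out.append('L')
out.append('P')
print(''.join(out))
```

Execution trace: 'Z' (try body) → 'M' (except AttributeError) → 'G' (finally) → 'L' (outer except ValueError) → 'P' (after the try/except). Output: ZMGLP

Answer: ZMGLP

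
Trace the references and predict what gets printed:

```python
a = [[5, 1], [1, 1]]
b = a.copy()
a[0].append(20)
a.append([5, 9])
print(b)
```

Key concept: shallow copy with nested lists.
Step by step:
`a = [[5, 1], [1, 1]]` → a = [[5, 1], [1, 1]]
`b = a.copy()` → b = [[5, 1], [1, 1]]
`a[0].append(20)` → a = [[5, 1, 20], [1, 1]]; b = [[5, 1, 20], [1, 1]]
`a.append([5, 9])` → a = [[5, 1, 20], [1, 1], [5, 9]]
`print(b)` → prints [[5, 1, 20], [1, 1]]

Answer: [[5, 1, 20], [1, 1]]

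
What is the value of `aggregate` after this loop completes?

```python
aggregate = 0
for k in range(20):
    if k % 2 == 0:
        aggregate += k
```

Sum of even numbers 0 to 19
`aggregate` takes the values: 0 → 2 → 6 → 12 → 20 → 30 → 42 → 56 → 72 → 90

Answer: 90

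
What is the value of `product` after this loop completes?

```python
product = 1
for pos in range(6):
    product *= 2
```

2^6 = 64
`product` takes the values: 1 → 2 → 4 → 8 → 16 → 32 → 64

Answer: 64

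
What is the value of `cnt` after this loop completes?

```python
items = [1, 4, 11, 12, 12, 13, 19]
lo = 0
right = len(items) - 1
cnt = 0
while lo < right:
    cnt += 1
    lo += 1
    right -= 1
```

Iterations until pointers meet (list length 7)
`cnt` takes the values: 0 → 1 → 2 → 3

Answer: 3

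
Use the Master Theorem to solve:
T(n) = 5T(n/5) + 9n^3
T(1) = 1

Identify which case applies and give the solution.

a=5, b=5, f(n)=9n^3. log_5(5) = 1. Since c=3 > 1 and the regularity condition holds (5(n/5)^3 = (5/5^3)n^3 with 5/5^3 < 1), Case 3 applies: T(n) = Θ(f(n)) = O(n^3).

Answer: O(n^3) - Case 3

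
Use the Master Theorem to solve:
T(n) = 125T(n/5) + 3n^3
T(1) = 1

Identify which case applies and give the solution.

a=125, b=5, f(n)=3n^3. log_5(125) = 3. Since c=3 = 3, Case 2 applies: T(n) = Θ(n^log_b(a) · log n) = O(n^3 log n).

Answer: O(n^3 log n) - Case 2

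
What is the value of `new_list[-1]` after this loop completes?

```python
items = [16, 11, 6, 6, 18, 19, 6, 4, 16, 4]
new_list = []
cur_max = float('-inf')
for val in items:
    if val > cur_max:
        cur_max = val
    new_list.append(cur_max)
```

Running max ends at 19
`new_list` takes the values: [] → [16] → [16, 16] → [16, 16, 16] → [16, 16, 16, 16] → [16, 16, 16, 16, 18] → [16, 16, 16, 16, 18, 19] → [16, 16, 16, 16, 18, 19, 19] → [16, 16, 16, 16, 18, 19, 19, 19] → [16, 16, 16, 16, 18, 19, 19, 19, 19] → [16, 16, 16, 16, 18, 19, 19, 19, 19, 19]
So `new_list[-1]` = 19

Answer: 19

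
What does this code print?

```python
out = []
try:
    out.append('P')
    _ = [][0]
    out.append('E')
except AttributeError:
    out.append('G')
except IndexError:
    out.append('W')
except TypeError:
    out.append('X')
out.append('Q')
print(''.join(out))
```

Execution trace: 'P' (try body) → 'W' (except IndexError) → 'Q' (after the try/except). Output: PWQ

Answer: PWQ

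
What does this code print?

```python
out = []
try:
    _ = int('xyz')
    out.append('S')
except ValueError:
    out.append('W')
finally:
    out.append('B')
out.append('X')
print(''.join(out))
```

Execution trace: 'W' (except ValueError) → 'B' (finally) → 'X' (after the try/except). Output: WBX

Answer: WBX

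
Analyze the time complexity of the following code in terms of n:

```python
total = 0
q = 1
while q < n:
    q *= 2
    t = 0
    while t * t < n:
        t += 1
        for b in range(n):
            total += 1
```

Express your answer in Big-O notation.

Each loop level contributes: log n × √n × n. Multiplying the contributions gives O(n√n log n).

Answer: O(n√n log n)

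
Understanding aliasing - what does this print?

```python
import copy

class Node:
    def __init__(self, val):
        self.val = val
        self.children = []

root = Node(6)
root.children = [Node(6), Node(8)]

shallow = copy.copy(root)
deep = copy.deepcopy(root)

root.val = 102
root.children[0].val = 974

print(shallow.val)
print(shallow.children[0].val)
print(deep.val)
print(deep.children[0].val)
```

Key concept: deep copy with custom objects.
Step by step:
`root = Node(6)` → root = Node(val=6, children=[])
`root.children = [Node(6), Node(8)]` → root = Node(val=6, children=[Node(val=6, children=[]), Node(val=8, children=[])])
`shallow = copy.copy(root)` → shallow = Node(val=6, children=[Node(val=6, children=[]), Node(val=8, children=[])])
`deep = copy.deepcopy(root)` → deep = Node(val=6, children=[Node(val=6, children=[]), Node(val=8, children=[])])
`root.val = 102` → root = Node(val=102, children=[Node(val=6, children=[]), Node(val=8, children=[])])
`root.children[0].val = 974` → root = Node(val=102, children=[Node(val=974, children=[]), Node(val=8, children=[])]); shallow = Node(val=6, children=[Node(val=974, children=[]), Node(val=8, children=[])])
`print(shallow.val)` → prints 6
`print(shallow.children[0].val)` → prints 974
`print(deep.val)` → prints 6
`print(deep.children[0].val)` → prints 6

Answer:
6
974
6
6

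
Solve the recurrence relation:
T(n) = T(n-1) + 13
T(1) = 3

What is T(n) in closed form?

Unrolling: T(n) = T(1) + 13·(n-1) = 3 + 13(n-1) = 13n - 10.

Answer: T(n) = 13n - 10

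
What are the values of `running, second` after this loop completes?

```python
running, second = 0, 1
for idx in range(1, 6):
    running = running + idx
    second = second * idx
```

Sum and factorial of 1 to 5
`running, second` takes the values: (0, 1) → (1, 1) → (3, 1) → (3, 2) → (6, 2) → (6, 6) → (10, 6) → (10, 24) → (15, 24) → (15, 120)

Answer: 15, 120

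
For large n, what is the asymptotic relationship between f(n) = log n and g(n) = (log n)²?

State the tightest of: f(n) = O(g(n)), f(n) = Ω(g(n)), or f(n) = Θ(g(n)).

log n vs (log n)²: f(n) = O(g(n)) but not Ω(g(n)) — (log n)² grows strictly faster than log n.

Answer: f(n) = O(g(n)) but not Ω(g(n)) — (log n)² grows strictly faster than log n.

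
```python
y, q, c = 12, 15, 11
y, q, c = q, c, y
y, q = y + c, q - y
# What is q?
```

Trace:
`y, q, c = 12, 15, 11` → y = 12; q = 15; c = 11
`y, q, c = q, c, y` → y = 15; q = 11; c = 12
`y, q = y + c, q - y` → y = 27; q = -4
So q = -4

Answer: -4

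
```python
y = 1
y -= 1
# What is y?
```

Trace:
`y = 1` → y = 1
`y -= 1` → y = 0
So y = 0

Answer: 0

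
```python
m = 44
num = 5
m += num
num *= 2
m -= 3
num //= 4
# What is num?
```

Trace:
`m = 44` → m = 44
`num = 5` → num = 5
`m += num` → m = 49
`num *= 2` → num = 10
`m -= 3` → m = 46
`num //= 4` → num = 2
So num = 2

Answer: 2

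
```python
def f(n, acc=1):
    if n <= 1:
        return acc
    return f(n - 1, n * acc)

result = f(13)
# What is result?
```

Accumulator trace (n, acc): (13, 1) -> (12, 13) -> (11, 156) -> (10, 1716) -> (9, 17160) -> (8, 154440) -> (7, 1235520) -> (6, 8648640) -> (5, 51891840) -> (4, 259459200) -> (3, 1037836800) -> (2, 3113510400) -> (1, 6227020800) -> return 6227020800

Answer: 6227020800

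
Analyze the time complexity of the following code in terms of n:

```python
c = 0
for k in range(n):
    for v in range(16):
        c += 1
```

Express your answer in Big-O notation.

Each loop level contributes: n × 1. Multiplying the contributions gives O(n).

Answer: O(n)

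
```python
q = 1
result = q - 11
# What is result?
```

Trace:
`q = 1` → q = 1
`result = q - 11` → result = -10
So result = -10

Answer: -10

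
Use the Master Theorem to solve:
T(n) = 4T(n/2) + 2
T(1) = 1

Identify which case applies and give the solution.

a=4, b=2, f(n)=2. log_2(4) = 2. Since c=0 < 2, Case 1 applies: T(n) = Θ(n^log_b(a)) = O(n^2).

Answer: O(n^2) - Case 1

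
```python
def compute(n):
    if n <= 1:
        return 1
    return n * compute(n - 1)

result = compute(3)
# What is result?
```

compute(3) = 3 * 2 * 1 = 6

Answer: 6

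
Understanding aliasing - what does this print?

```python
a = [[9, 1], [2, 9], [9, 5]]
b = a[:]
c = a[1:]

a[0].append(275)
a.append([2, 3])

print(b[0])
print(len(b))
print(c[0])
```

Key concept: slice with nested mutation.
Step by step:
`a = [[9, 1], [2, 9], [9, 5]]` → a = [[9, 1], [2, 9], [9, 5]]
`b = a[:]` → b = [[9, 1], [2, 9], [9, 5]]
`c = a[1:]` → c = [[2, 9], [9, 5]]
`a[0].append(275)` → a = [[9, 1, 275], [2, 9], [9, 5]]; b = [[9, 1, 275], [2, 9], [9, 5]]
`a.append([2, 3])` → a = [[9, 1, 275], [2, 9], [9, 5], [2, 3]]
`print(b[0])` → prints [9, 1, 275]
`print(len(b))` → prints 3
`print(c[0])` → prints [2, 9]

Answer:
[9, 1, 275]
3
[2, 9]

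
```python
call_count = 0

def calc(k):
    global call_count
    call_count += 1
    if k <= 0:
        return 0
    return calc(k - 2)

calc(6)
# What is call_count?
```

Linear recursion stepping by 2: 4 calls from k=6 down to ≤0.

Answer: 4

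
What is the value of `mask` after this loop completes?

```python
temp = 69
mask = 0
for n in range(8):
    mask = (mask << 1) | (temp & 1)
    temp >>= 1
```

Reverse lowest 8 bits of 69
`mask` takes the values: 0 → 1 → 2 → 5 → 10 → 20 → 40 → 81 → 162

Answer: 162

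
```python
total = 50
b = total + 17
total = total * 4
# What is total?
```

Trace:
`total = 50` → total = 50
`b = total + 17` → b = 67
`total = total * 4` → total = 200
So total = 200

Answer: 200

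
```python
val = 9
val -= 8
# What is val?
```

Trace:
`val = 9` → val = 9
`val -= 8` → val = 1
So val = 1

Answer: 1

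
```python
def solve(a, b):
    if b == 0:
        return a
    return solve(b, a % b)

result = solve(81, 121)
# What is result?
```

solve(81, 121) -> solve(121, 81) -> solve(81, 40) -> solve(40, 1) -> solve(1, 0) -> 1

Answer: 1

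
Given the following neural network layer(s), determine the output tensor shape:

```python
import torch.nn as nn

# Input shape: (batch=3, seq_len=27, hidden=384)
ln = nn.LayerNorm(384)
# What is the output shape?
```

Input: (3, 27, 384) -> Output: (3, 27, 384)

Answer: (3, 27, 384)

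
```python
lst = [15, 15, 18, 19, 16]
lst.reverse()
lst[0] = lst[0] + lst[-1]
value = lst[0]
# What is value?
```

Trace:
`lst = [15, 15, 18, 19, 16]` → lst = [15, 15, 18, 19, 16]
`lst.reverse()` → lst = [16, 19, 18, 15, 15]
`lst[0] = lst[0] + lst[-1]` → lst = [31, 19, 18, 15, 15]
`value = lst[0]` → value = 31
So value = 31

Answer: 31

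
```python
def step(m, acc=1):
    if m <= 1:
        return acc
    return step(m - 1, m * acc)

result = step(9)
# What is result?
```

Accumulator trace (n, acc): (9, 1) -> (8, 9) -> (7, 72) -> (6, 504) -> (5, 3024) -> (4, 15120) -> (3, 60480) -> (2, 181440) -> (1, 362880) -> return 362880

Answer: 362880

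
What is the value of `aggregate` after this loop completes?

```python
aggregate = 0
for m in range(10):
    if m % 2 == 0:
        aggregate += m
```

Sum of even numbers 0 to 9
`aggregate` takes the values: 0 → 2 → 6 → 12 → 20

Answer: 20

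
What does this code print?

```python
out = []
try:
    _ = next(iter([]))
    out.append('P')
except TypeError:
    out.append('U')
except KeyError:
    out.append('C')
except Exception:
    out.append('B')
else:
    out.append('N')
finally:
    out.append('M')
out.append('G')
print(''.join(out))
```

Execution trace: 'B' (except Exception) → 'M' (finally) → 'G' (after the try/except). Output: BMG

Answer: BMG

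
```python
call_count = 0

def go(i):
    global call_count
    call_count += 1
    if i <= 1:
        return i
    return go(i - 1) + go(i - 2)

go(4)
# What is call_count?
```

Calls(i) = 1 + Calls(i-1) + Calls(i-2); Calls(0)=Calls(1)=1. For i=4 this gives 9.

Answer: 9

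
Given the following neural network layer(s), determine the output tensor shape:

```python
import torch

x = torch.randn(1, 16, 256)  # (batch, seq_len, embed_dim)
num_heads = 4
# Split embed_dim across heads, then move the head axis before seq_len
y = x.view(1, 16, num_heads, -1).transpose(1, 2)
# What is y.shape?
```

Input: (1, 16, 256) -> head_dim = 256 // 4 = 64; after view: (1, 16, 4, 64) -> after transpose(1, 2): (1, 4, 16, 64) -> Output: (1, 4, 16, 64)

Answer: (1, 4, 16, 64)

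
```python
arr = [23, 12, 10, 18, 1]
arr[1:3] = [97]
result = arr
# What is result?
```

Trace:
`arr = [23, 12, 10, 18, 1]` → arr = [23, 12, 10, 18, 1]
`arr[1:3] = [97]` → arr = [23, 97, 18, 1]
`result = arr` → result = [23, 97, 18, 1]
So result = [23, 97, 18, 1]

Answer: [23, 97, 18, 1]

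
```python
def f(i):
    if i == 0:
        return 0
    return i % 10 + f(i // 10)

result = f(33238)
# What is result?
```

Sum of digits of 33238: 8 + 3 + 2 + 3 + 3 = 19

Answer: 19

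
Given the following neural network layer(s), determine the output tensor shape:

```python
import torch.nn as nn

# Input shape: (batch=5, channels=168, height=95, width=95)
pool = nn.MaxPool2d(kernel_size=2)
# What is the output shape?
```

Input: (5, 168, 95, 95) -> Output: (5, 168, 47, 47)

Answer: (5, 168, 47, 47)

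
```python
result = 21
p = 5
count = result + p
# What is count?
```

Trace:
`result = 21` → result = 21
`p = 5` → p = 5
`count = result + p` → count = 26
So count = 26

Answer: 26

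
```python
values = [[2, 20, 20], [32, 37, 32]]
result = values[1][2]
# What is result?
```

Trace:
`values = [[2, 20, 20], [32, 37, 32]]` → values = [[2, 20, 20], [32, 37, 32]]
`result = values[1][2]` → result = 32
So result = 32

Answer: 32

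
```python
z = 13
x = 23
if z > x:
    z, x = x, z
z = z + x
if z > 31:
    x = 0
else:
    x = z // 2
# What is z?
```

Trace:
`z = 13` → z = 13
`x = 23` → x = 23
`if z > x: ...` → z > x is False → no variable changes
`z = z + x` → z = 36
`if z > 31: ...` → z > 31 is True → x = 0
So z = 36

Answer: 36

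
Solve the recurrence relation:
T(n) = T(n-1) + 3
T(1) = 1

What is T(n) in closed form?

Unrolling: T(n) = T(1) + 3·(n-1) = 1 + 3(n-1) = 3n - 2.

Answer: T(n) = 3n - 2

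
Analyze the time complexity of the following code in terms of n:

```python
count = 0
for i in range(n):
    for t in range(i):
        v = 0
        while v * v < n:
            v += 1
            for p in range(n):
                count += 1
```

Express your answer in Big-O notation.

Each loop level contributes: n × n × √n × n. Multiplying the contributions gives O(n^3√n).

Answer: O(n^3√n)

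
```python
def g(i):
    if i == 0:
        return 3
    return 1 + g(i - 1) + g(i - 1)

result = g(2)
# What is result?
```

g(i) = 1 + 2·g(i-1), g(0)=3. Closed form: (3+1)·2^2 - 1 = 15.

Answer: 15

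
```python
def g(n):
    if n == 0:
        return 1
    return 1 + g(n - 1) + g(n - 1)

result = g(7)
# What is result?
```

g(n) = 1 + 2·g(n-1), g(0)=1. Closed form: (1+1)·2^7 - 1 = 255.

Answer: 255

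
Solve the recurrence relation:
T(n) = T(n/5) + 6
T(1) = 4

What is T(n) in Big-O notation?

Each step divides n by 5 and adds 6. After log_5(n) steps we reach T(1)=4. So T(n) = 6·log_5(n) + 4 = O(log n).

Answer: O(log n)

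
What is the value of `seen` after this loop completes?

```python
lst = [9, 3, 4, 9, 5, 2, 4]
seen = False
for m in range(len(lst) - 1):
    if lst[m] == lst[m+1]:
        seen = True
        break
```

Check consecutive duplicates in [9, 3, 4, 9, 5, 2, 4]
`seen` takes the values: False

Answer: False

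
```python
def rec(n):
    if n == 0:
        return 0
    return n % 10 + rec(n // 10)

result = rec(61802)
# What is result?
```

Sum of digits of 61802: 2 + 0 + 8 + 1 + 6 = 17

Answer: 17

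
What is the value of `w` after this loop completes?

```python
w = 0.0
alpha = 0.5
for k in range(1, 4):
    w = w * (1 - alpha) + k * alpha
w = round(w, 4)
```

Moving average with lr=0.5
`w` takes the values: 0.0 → 0.5 → 1.25 → 2.125

Answer: 2.125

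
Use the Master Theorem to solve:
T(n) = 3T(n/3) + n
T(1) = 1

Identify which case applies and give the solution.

a=3, b=3, f(n)=n. log_3(3) = 1. Since c=1 = 1, Case 2 applies: T(n) = Θ(n^log_b(a) · log n) = O(n log n).

Answer: O(n log n) - Case 2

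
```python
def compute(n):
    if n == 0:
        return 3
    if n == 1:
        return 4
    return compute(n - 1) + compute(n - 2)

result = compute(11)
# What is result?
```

Build up from base cases: compute(0)=3, compute(1)=4, compute(2)=7, compute(3)=11, compute(4)=18, compute(5)=29, compute(6)=47, ..., compute(11)=521

Answer: 521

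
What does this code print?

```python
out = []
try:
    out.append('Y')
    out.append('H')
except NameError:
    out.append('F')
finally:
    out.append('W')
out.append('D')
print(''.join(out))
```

Execution trace: 'Y' (try body) → 'H' (try body, no exception) → 'W' (finally) → 'D' (after the try/except). Output: YHWD

Answer: YHWD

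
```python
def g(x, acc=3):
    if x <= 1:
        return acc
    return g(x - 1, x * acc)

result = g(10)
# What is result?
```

Accumulator trace (n, acc): (10, 3) -> (9, 30) -> (8, 270) -> (7, 2160) -> (6, 15120) -> (5, 90720) -> (4, 453600) -> (3, 1814400) -> (2, 5443200) -> (1, 10886400) -> return 10886400

Answer: 10886400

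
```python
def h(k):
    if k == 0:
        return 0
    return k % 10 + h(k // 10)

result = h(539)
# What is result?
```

Sum of digits of 539: 9 + 3 + 5 = 17

Answer: 17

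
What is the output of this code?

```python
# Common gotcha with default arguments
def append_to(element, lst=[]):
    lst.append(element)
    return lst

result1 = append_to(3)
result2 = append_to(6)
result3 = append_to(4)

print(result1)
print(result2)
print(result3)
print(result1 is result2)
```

Key concept: mutable default argument gotcha.
Step by step:
`result1 = append_to(3)` → result1 = [3]
`result2 = append_to(6)` → result1 = [3, 6] (same object as result2); result2 = [3, 6] (same object as result1)
`result3 = append_to(4)` → result1 = [3, 6, 4] (same object as result2, result3); result2 = [3, 6, 4] (same object as result1, result3); result3 = [3, 6, 4] (same object as result1, result2)
`print(result1)` → prints [3, 6, 4]
`print(result2)` → prints [3, 6, 4]
`print(result3)` → prints [3, 6, 4]
`print(result1 is result2)` → prints True

Answer:
[3, 6, 4]
[3, 6, 4]
[3, 6, 4]
True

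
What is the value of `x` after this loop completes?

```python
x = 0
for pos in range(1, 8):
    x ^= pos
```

XOR of 1 to 7
`x` takes the values: 0 → 1 → 3 → 0 → 4 → 1 → 7 → 0

Answer: 0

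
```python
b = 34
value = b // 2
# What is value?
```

Trace:
`b = 34` → b = 34
`value = b // 2` → value = 17
So value = 17

Answer: 17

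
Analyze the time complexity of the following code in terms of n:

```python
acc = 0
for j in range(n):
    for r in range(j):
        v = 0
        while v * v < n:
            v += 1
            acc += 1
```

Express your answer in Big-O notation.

Each loop level contributes: n × n × √n. Multiplying the contributions gives O(n^2√n).

Answer: O(n^2√n)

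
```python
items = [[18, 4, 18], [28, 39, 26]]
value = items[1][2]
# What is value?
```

Trace:
`items = [[18, 4, 18], [28, 39, 26]]` → items = [[18, 4, 18], [28, 39, 26]]
`value = items[1][2]` → value = 26
So value = 26

Answer: 26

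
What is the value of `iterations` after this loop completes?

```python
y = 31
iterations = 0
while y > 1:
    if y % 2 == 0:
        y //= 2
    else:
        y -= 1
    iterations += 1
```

Steps to reduce 31 to 1
`iterations` takes the values: 0 → 1 → 2 → 3 → 4 → 5 → 6 → 7 → 8

Answer: 8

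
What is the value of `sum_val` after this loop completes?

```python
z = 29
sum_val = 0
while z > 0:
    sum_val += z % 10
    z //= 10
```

Sum digits of 29
`sum_val` takes the values: 0 → 9 → 11

Answer: 11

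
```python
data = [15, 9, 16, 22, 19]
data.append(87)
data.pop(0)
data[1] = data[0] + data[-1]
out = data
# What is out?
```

Trace:
`data = [15, 9, 16, 22, 19]` → data = [15, 9, 16, 22, 19]
`data.append(87)` → data = [15, 9, 16, 22, 19, 87]
`data.pop(0)` → data = [9, 16, 22, 19, 87]
`data[1] = data[0] + data[-1]` → data = [9, 96, 22, 19, 87]
`out = data` → out = [9, 96, 22, 19, 87]
So out = [9, 96, 22, 19, 87]

Answer: [9, 96, 22, 19, 87]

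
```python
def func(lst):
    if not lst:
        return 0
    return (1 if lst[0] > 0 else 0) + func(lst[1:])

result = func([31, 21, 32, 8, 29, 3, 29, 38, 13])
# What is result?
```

Count of positive elements in [31, 21, 32, 8, 29, 3, 29, 38, 13] = 9

Answer: 9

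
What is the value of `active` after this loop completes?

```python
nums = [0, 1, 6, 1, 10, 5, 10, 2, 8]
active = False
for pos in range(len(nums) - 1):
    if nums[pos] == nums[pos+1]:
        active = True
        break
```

Check consecutive duplicates in [0, 1, 6, 1, 10, 5, 10, 2, 8]
`active` takes the values: False

Answer: False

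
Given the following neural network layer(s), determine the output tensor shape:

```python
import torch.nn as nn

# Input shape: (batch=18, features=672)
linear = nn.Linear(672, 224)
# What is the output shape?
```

Input: (18, 672) -> Output: (18, 224)

Answer: (18, 224)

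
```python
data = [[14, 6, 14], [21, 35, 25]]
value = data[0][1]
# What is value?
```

Trace:
`data = [[14, 6, 14], [21, 35, 25]]` → data = [[14, 6, 14], [21, 35, 25]]
`value = data[0][1]` → value = 6
So value = 6

Answer: 6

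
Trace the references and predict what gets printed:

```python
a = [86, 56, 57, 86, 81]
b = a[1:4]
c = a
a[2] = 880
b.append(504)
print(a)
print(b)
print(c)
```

Key concept: slice vs alias.
Step by step:
`a = [86, 56, 57, 86, 81]` → a = [86, 56, 57, 86, 81]
`b = a[1:4]` → b = [56, 57, 86]
`c = a` → c = [86, 56, 57, 86, 81] (same object as a)
`a[2] = 880` → a = [86, 56, 880, 86, 81] (same object as c); c = [86, 56, 880, 86, 81] (same object as a)
`b.append(504)` → b = [56, 57, 86, 504]
`print(a)` → prints [86, 56, 880, 86, 81]
`print(b)` → prints [56, 57, 86, 504]
`print(c)` → prints [86, 56, 880, 86, 81]

Answer:
[86, 56, 880, 86, 81]
[56, 57, 86, 504]
[86, 56, 880, 86, 81]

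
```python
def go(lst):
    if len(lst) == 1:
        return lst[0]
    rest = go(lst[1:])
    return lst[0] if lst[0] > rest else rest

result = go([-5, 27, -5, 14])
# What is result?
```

Recursive max over [-5, 27, -5, 14] = 27

Answer: 27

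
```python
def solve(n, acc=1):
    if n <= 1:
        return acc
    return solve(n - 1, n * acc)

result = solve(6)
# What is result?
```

Accumulator trace (n, acc): (6, 1) -> (5, 6) -> (4, 30) -> (3, 120) -> (2, 360) -> (1, 720) -> return 720

Answer: 720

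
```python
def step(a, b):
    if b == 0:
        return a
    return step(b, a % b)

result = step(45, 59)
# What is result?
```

step(45, 59) -> step(59, 45) -> step(45, 14) -> step(14, 3) -> step(3, 2) -> step(2, 1) -> step(1, 0) -> 1

Answer: 1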